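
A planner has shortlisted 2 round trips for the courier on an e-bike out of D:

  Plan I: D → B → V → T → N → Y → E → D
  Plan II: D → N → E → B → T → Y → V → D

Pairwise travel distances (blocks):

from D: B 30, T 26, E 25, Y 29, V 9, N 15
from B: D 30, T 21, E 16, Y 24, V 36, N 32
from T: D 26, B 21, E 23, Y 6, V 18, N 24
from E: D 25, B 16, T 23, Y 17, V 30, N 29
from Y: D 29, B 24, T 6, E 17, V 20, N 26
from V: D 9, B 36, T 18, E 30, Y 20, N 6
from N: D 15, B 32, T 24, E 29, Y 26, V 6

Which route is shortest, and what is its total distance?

Shortest is Plan II, total 116 blocks.

Plan I: 30 + 36 + 18 + 24 + 26 + 17 + 25 = 176
Plan II: 15 + 29 + 16 + 21 + 6 + 20 + 9 = 116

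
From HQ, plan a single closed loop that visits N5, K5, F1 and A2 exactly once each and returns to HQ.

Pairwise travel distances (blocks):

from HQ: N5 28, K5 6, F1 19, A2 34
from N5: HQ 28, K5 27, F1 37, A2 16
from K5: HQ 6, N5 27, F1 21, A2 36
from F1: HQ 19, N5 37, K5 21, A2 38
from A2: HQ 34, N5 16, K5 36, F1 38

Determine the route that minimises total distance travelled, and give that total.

There are 12 distinct closed tours to check (reversals are equivalent).
HQ - N5 - K5 - F1 - A2 - HQ: 28+27+21+38+34 = 148
HQ - N5 - K5 - A2 - F1 - HQ: 28+27+36+38+19 = 148
HQ - N5 - F1 - K5 - A2 - HQ: 28+37+21+36+34 = 156
HQ - N5 - F1 - A2 - K5 - HQ: 28+37+38+36+6 = 145
HQ - N5 - A2 - K5 - F1 - HQ: 28+16+36+21+19 = 120
HQ - N5 - A2 - F1 - K5 - HQ: 28+16+38+21+6 = 109
HQ - K5 - N5 - F1 - A2 - HQ: 6+27+37+38+34 = 142
HQ - K5 - N5 - A2 - F1 - HQ: 6+27+16+38+19 = 106
HQ - K5 - F1 - N5 - A2 - HQ: 6+21+37+16+34 = 114
HQ - K5 - A2 - N5 - F1 - HQ: 6+36+16+37+19 = 114
HQ - F1 - N5 - K5 - A2 - HQ: 19+37+27+36+34 = 153
HQ - F1 - K5 - N5 - A2 - HQ: 19+21+27+16+34 = 117
The minimum is 106.
One optimal route: HQ → K5 → N5 → A2 → F1 → HQ (or its reverse).

106 blocks — the shortest possible round trip.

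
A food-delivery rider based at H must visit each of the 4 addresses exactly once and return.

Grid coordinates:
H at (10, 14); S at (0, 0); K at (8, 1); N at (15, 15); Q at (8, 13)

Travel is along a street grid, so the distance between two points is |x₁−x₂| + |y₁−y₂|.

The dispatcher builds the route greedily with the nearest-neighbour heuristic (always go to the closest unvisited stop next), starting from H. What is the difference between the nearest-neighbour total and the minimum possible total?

H: Q=3, N=6, K=15, S=24 ⇒ Q
Q: N=9, K=12, S=21 ⇒ N
N: K=21, S=30 ⇒ K
K: S=9 ⇒ S
NN route H → Q → N → K → S → H costs 66.
Optimal: H → S → K → Q → N → H costs 60 (by enumerating all 12 distinct tours).
Excess = 66 − 60 = 6.

6 longer than the optimal tour.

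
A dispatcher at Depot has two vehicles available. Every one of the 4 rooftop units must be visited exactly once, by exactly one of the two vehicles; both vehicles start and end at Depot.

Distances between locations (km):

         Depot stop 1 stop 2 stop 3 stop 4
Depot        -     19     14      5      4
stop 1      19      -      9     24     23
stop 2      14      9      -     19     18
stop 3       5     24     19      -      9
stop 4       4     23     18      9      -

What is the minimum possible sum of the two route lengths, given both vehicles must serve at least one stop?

There are 2^3 − 1 = 7 ways to divide the 4 stops into two non-empty groups. For each, the best each vehicle can do is its own shortest tour through its group:
  {stop 1} + {stop 2, stop 3, stop 4}: 38 + 46 = 84
  {stop 2} + {stop 1, stop 3, stop 4}: 28 + 56 = 84
  {stop 1, stop 2} + {stop 3, stop 4}: 42 + 18 = 60
  {stop 3} + {stop 1, stop 2, stop 4}: 10 + 50 = 60
  {stop 1, stop 3} + {stop 2, stop 4}: 48 + 36 = 84
  {stop 2, stop 3} + {stop 1, stop 4}: 38 + 46 = 84
  … (7 splits in total)
Best: vehicle 1 Depot → stop 1 → stop 2 → Depot = 42; vehicle 2 Depot → stop 3 → stop 4 → Depot = 18; combined 60.

Minimum combined distance: 60 km.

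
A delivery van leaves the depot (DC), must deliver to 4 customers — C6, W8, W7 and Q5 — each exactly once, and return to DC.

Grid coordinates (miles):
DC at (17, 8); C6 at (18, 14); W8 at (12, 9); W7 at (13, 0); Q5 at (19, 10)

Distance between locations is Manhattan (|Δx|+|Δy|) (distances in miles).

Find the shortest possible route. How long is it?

DC→C6→W8→W7→Q5→DC: 7+11+10+16+4 = 48
DC→C6→W8→Q5→W7→DC: 7+11+8+16+12 = 54
DC→C6→W7→W8→Q5→DC: 7+19+10+8+4 = 48
DC→C6→W7→Q5→W8→DC: 7+19+16+8+6 = 56
DC→C6→Q5→W8→W7→DC: 7+5+8+10+12 = 42
DC→C6→Q5→W7→W8→DC: 7+5+16+10+6 = 44
DC→W8→C6→W7→Q5→DC: 6+11+19+16+4 = 56
DC→W8→C6→Q5→W7→DC: 6+11+5+16+12 = 50
DC→W8→W7→C6→Q5→DC: 6+10+19+5+4 = 44
DC→W8→Q5→C6→W7→DC: 6+8+5+19+12 = 50
DC→W7→C6→W8→Q5→DC: 12+19+11+8+4 = 54
DC→W7→W8→C6→Q5→DC: 12+10+11+5+4 = 42
The minimum is 42.
One optimal route: DC → C6 → Q5 → W8 → W7 → DC (or its reverse).

Shortest round trip = 42 miles.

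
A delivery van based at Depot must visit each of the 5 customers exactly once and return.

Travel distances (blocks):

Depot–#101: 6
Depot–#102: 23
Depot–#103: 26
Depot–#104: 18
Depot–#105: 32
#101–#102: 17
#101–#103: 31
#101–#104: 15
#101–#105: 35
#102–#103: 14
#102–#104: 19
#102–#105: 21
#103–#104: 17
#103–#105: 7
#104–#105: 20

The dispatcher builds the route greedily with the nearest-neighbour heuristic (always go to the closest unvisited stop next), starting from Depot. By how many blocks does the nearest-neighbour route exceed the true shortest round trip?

Excess over optimum: 7 blocks.

From Depot: #101=6, #104=18, #102=23, #103=26, #105=32 → choose #101 (6).
From #101: #104=15, #102=17, #103=31, #105=35 → choose #104 (15).
From #104: #103=17, #102=19, #105=20 → choose #103 (17).
From #103: #105=7, #102=14 → choose #105 (7).
From #105: #102=21 → choose #102 (21).
NN route Depot → #101 → #104 → #103 → #105 → #102 → Depot costs 89.
Optimal: Depot → #101 → #102 → #103 → #105 → #104 → Depot costs 82 (by enumerating all 60 distinct tours).
Excess = 89 − 82 = 7.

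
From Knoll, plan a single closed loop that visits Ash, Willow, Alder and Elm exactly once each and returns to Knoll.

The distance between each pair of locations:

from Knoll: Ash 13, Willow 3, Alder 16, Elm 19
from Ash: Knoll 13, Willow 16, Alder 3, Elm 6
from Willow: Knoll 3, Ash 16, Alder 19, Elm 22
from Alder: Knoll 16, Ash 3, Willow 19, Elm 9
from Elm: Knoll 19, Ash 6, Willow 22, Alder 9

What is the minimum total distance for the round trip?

There are 12 distinct closed tours to check (reversals are equivalent).
Knoll→Ash→Willow→Alder→Elm→Knoll: 13+16+19+9+19 = 76
Knoll→Ash→Willow→Elm→Alder→Knoll: 13+16+22+9+16 = 76
Knoll→Ash→Alder→Willow→Elm→Knoll: 13+3+19+22+19 = 76
Knoll→Ash→Alder→Elm→Willow→Knoll: 13+3+9+22+3 = 50
Knoll→Ash→Elm→Willow→Alder→Knoll: 13+6+22+19+16 = 76
Knoll→Ash→Elm→Alder→Willow→Knoll: 13+6+9+19+3 = 50
Knoll→Willow→Ash→Alder→Elm→Knoll: 3+16+3+9+19 = 50
Knoll→Willow→Ash→Elm→Alder→Knoll: 3+16+6+9+16 = 50
Knoll→Willow→Alder→Ash→Elm→Knoll: 3+19+3+6+19 = 50
Knoll→Willow→Elm→Ash→Alder→Knoll: 3+22+6+3+16 = 50
Knoll→Alder→Ash→Willow→Elm→Knoll: 16+3+16+22+19 = 76
Knoll→Alder→Willow→Ash→Elm→Knoll: 16+19+16+6+19 = 76
The minimum is 50.
One optimal route: Knoll → Ash → Alder → Elm → Willow → Knoll (or its reverse).

Minimum total distance: 50.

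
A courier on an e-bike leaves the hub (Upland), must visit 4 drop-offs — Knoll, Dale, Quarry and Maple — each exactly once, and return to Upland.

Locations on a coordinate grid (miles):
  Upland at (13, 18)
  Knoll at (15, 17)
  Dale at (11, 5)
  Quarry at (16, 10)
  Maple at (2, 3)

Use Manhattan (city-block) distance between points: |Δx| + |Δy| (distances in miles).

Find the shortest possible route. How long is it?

With 4 stops there are 4!/2 = 12 distinct round trips (a route and its reverse cost the same).
Upland→Knoll→Dale→Quarry→Maple→Upland: 3+16+10+21+26 = 76
Upland→Knoll→Dale→Maple→Quarry→Upland: 3+16+11+21+11 = 62
Upland→Knoll→Quarry→Dale→Maple→Upland: 3+8+10+11+26 = 58
Upland→Knoll→Quarry→Maple→Dale→Upland: 3+8+21+11+15 = 58
Upland→Knoll→Maple→Dale→Quarry→Upland: 3+27+11+10+11 = 62
Upland→Knoll→Maple→Quarry→Dale→Upland: 3+27+21+10+15 = 76
Upland→Dale→Knoll→Quarry→Maple→Upland: 15+16+8+21+26 = 86
Upland→Dale→Knoll→Maple→Quarry→Upland: 15+16+27+21+11 = 90
Upland→Dale→Quarry→Knoll→Maple→Upland: 15+10+8+27+26 = 86
Upland→Dale→Maple→Knoll→Quarry→Upland: 15+11+27+8+11 = 72
Upland→Quarry→Knoll→Dale→Maple→Upland: 11+8+16+11+26 = 72
Upland→Quarry→Dale→Knoll→Maple→Upland: 11+10+16+27+26 = 90
The minimum is 58.
One optimal route: Upland → Knoll → Quarry → Dale → Maple → Upland (or its reverse).

Shortest round trip = 58 miles.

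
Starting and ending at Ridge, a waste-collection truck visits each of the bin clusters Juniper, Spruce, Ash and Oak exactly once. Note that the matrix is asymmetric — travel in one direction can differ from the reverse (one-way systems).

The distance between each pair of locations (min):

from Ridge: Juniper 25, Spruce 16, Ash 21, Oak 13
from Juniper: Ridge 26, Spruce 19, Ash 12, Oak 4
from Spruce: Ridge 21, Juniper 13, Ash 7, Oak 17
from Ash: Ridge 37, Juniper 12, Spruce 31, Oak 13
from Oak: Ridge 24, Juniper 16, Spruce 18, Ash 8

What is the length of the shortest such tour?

Ridge - Juniper - Spruce - Ash - Oak - Ridge: 25+19+7+13+24 = 88
Ridge - Juniper - Spruce - Oak - Ash - Ridge: 25+19+17+8+37 = 106
Ridge - Juniper - Ash - Spruce - Oak - Ridge: 25+12+31+17+24 = 109
Ridge - Juniper - Ash - Oak - Spruce - Ridge: 25+12+13+18+21 = 89
Ridge - Juniper - Oak - Spruce - Ash - Ridge: 25+4+18+7+37 = 91
Ridge - Juniper - Oak - Ash - Spruce - Ridge: 25+4+8+31+21 = 89
Ridge - Spruce - Juniper - Ash - Oak - Ridge: 16+13+12+13+24 = 78
Ridge - Spruce - Juniper - Oak - Ash - Ridge: 16+13+4+8+37 = 78
Ridge - Spruce - Ash - Juniper - Oak - Ridge: 16+7+12+4+24 = 63
Ridge - Spruce - Ash - Oak - Juniper - Ridge: 16+7+13+16+26 = 78
Ridge - Spruce - Oak - Juniper - Ash - Ridge: 16+17+16+12+37 = 98
Ridge - Spruce - Oak - Ash - Juniper - Ridge: 16+17+8+12+26 = 79
Ridge - Ash - Juniper - Spruce - Oak - Ridge: 21+12+19+17+24 = 93
Ridge - Ash - Juniper - Oak - Spruce - Ridge: 21+12+4+18+21 = 76
… (10 more)
The minimum is 63.
One optimal route: Ridge → Spruce → Ash → Juniper → Oak → Ridge.

63 min — the shortest possible round trip.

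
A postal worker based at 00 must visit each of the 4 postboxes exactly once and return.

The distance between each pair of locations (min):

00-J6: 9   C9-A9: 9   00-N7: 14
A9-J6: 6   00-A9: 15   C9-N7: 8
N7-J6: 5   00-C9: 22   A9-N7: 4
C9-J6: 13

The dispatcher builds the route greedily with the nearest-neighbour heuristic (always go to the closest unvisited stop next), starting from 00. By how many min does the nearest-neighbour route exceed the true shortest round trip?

00: J6=9, N7=14, A9=15, C9=22 ⇒ J6
J6: N7=5, A9=6, C9=13 ⇒ N7
N7: A9=4, C9=8 ⇒ A9
A9: C9=9 ⇒ C9
NN route 00 → J6 → N7 → A9 → C9 → 00 costs 49.
Optimal: 00 → A9 → C9 → N7 → J6 → 00 costs 46 (by enumerating all 12 distinct tours).
Excess = 49 − 46 = 3.

The nearest-neighbour route is 3 min longer than optimal.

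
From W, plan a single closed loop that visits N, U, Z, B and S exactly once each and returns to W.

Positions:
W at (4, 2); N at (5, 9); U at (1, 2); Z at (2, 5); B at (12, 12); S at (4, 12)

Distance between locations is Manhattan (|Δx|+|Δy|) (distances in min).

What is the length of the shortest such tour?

There are 60 distinct closed tours to check (reversals are equivalent).
W → N → U → Z → B → S → W: 8+11+4+17+8+10 = 58
W → N → U → Z → S → B → W: 8+11+4+9+8+18 = 58
W → N → U → B → Z → S → W: 8+11+21+17+9+10 = 76
W → N → U → B → S → Z → W: 8+11+21+8+9+5 = 62
W → N → U → S → Z → B → W: 8+11+13+9+17+18 = 76
W → N → U → S → B → Z → W: 8+11+13+8+17+5 = 62
W → N → Z → U → B → S → W: 8+7+4+21+8+10 = 58
W → N → Z → U → S → B → W: 8+7+4+13+8+18 = 58
W → N → Z → B → U → S → W: 8+7+17+21+13+10 = 76
W → N → Z → B → S → U → W: 8+7+17+8+13+3 = 56
W → N → Z → S → U → B → W: 8+7+9+13+21+18 = 76
W → N → Z → S → B → U → W: 8+7+9+8+21+3 = 56
W → N → B → U → Z → S → W: 8+10+21+4+9+10 = 62
W → N → B → U → S → Z → W: 8+10+21+13+9+5 = 66
… (46 more)
W → N → B → S → Z → U → W: 8+10+8+9+4+3 = 42  ← best
The minimum is 42.
One optimal route: W → N → B → S → Z → U → W (or its reverse).

42 min — the shortest possible round trip.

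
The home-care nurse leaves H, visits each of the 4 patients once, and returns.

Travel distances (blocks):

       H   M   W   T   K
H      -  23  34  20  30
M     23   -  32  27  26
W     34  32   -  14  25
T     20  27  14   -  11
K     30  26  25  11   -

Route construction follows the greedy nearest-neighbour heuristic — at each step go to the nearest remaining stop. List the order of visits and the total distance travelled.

H → [T:20 / M:23 / K:30 / W:34] → T (20)
T → [K:11 / W:14 / M:27] → K (11)
K → [W:25 / M:26] → W (25)
W → [M:32] → M (32)
Return M→H: 23.
Total = 20 + 11 + 25 + 32 + 23 = 111.

111 blocks along H → T → K → W → M → H.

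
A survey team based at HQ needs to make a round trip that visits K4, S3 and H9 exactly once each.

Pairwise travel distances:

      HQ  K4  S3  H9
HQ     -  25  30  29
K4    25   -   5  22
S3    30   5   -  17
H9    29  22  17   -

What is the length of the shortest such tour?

There are 3 distinct closed tours to check (reversals are equivalent).
HQ - K4 - S3 - H9 - HQ: 25+5+17+29 = 76
HQ - K4 - H9 - S3 - HQ: 25+22+17+30 = 94
HQ - S3 - K4 - H9 - HQ: 30+5+22+29 = 86
The minimum is 76.
One optimal route: HQ → K4 → S3 → H9 → HQ (or its reverse).

Minimum total distance: 76.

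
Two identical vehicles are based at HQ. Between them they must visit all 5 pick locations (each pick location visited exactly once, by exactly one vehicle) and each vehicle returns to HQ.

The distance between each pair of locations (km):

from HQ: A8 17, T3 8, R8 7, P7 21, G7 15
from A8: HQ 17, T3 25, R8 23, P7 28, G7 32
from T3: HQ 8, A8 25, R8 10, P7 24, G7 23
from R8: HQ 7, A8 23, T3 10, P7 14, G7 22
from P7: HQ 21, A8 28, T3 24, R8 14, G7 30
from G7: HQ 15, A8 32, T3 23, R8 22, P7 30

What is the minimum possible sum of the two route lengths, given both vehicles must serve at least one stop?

Try each way of splitting the stops between the two vehicles (each non-empty) and, for each split, find the best tour for each vehicle:
  {A8} + {T3, R8, P7, G7}: 34 + 77 = 111
  {T3} + {A8, R8, P7, G7}: 16 + 96 = 112
  {A8, T3} + {R8, P7, G7}: 50 + 66 = 116
  {R8} + {A8, T3, P7, G7}: 14 + 106 = 120
  {A8, R8} + {T3, P7, G7}: 47 + 77 = 124
  {T3, R8} + {A8, P7, G7}: 25 + 90 = 115
  … (15 splits in total)
  {A8, T3, R8, P7} + {G7}: 77 + 30 = 107  ← best
Best: vehicle 1 HQ → A8 → P7 → R8 → T3 → HQ = 77; vehicle 2 HQ → G7 → HQ = 30; combined 107.

Minimum combined distance: 107 km.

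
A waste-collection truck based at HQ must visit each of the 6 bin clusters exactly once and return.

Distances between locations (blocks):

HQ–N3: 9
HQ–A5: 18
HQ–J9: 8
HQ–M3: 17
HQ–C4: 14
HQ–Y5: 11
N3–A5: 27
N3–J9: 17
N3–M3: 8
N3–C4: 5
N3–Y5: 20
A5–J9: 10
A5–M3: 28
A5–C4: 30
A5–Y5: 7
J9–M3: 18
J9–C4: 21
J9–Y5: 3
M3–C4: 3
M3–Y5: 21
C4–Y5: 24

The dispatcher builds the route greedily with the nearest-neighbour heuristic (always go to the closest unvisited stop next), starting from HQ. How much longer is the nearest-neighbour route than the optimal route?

HQ: J9=8, N3=9, Y5=11, C4=14, M3=17, A5=18 ⇒ J9
J9: Y5=3, A5=10, N3=17, M3=18, C4=21 ⇒ Y5
Y5: A5=7, N3=20, M3=21, C4=24 ⇒ A5
A5: N3=27, M3=28, C4=30 ⇒ N3
N3: C4=5, M3=8 ⇒ C4
C4: M3=3 ⇒ M3
NN route HQ → J9 → Y5 → A5 → N3 → C4 → M3 → HQ costs 70.
Optimal: HQ → N3 → C4 → M3 → A5 → Y5 → J9 → HQ costs 63 (by enumerating all 360 distinct tours).
Excess = 70 − 63 = 7.

Excess over optimum: 7 blocks.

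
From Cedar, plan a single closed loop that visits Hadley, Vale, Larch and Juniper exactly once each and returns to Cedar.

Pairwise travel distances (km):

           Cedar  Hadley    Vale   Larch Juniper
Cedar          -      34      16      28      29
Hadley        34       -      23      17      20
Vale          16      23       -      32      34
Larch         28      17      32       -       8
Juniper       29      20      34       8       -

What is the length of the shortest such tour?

There are 12 distinct closed tours to check (reversals are equivalent).
Cedar→Hadley→Vale→Larch→Juniper→Cedar: 34+23+32+8+29 = 126
Cedar→Hadley→Vale→Juniper→Larch→Cedar: 34+23+34+8+28 = 127
Cedar→Hadley→Larch→Vale→Juniper→Cedar: 34+17+32+34+29 = 146
Cedar→Hadley→Larch→Juniper→Vale→Cedar: 34+17+8+34+16 = 109
Cedar→Hadley→Juniper→Vale→Larch→Cedar: 34+20+34+32+28 = 148
Cedar→Hadley→Juniper→Larch→Vale→Cedar: 34+20+8+32+16 = 110
Cedar→Vale→Hadley→Larch→Juniper→Cedar: 16+23+17+8+29 = 93
Cedar→Vale→Hadley→Juniper→Larch→Cedar: 16+23+20+8+28 = 95
Cedar→Vale→Larch→Hadley→Juniper→Cedar: 16+32+17+20+29 = 114
Cedar→Vale→Juniper→Hadley→Larch→Cedar: 16+34+20+17+28 = 115
Cedar→Larch→Hadley→Vale→Juniper→Cedar: 28+17+23+34+29 = 131
Cedar→Larch→Vale→Hadley→Juniper→Cedar: 28+32+23+20+29 = 132
The minimum is 93.
One optimal route: Cedar → Vale → Hadley → Larch → Juniper → Cedar (or its reverse).

Shortest round trip = 93 km.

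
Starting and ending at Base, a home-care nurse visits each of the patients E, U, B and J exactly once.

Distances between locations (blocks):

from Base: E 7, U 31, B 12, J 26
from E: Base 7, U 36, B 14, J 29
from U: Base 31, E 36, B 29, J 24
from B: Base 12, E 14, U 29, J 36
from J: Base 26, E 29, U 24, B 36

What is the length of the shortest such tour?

With 4 stops there are 4!/2 = 12 distinct round trips (a route and its reverse cost the same).
Base→E→U→B→J→Base: 7+36+29+36+26 = 134
Base→E→U→J→B→Base: 7+36+24+36+12 = 115
Base→E→B→U→J→Base: 7+14+29+24+26 = 100
Base→E→B→J→U→Base: 7+14+36+24+31 = 112
Base→E→J→U→B→Base: 7+29+24+29+12 = 101
Base→E→J→B→U→Base: 7+29+36+29+31 = 132
Base→U→E→B→J→Base: 31+36+14+36+26 = 143
Base→U→E→J→B→Base: 31+36+29+36+12 = 144
Base→U→B→E→J→Base: 31+29+14+29+26 = 129
Base→U→J→E→B→Base: 31+24+29+14+12 = 110
Base→B→E→U→J→Base: 12+14+36+24+26 = 112
Base→B→U→E→J→Base: 12+29+36+29+26 = 132
The minimum is 100.
One optimal route: Base → E → B → U → J → Base (or its reverse).

Minimum total distance: 100 blocks.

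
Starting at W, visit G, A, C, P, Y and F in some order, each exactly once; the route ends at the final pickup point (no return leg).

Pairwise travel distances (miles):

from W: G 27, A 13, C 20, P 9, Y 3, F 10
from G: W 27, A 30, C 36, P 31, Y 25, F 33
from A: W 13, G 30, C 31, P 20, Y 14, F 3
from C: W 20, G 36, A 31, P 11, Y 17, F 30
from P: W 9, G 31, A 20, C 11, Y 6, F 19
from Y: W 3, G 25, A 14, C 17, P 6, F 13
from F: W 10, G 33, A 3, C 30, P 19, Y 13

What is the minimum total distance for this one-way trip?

There are 6! = 720 possible orderings.
W - G - A - C - P - Y - F: 27+30+31+11+6+13 = 118
W - G - A - C - P - F - Y: 27+30+31+11+19+13 = 131
W - G - A - C - Y - P - F: 27+30+31+17+6+19 = 130
W - G - A - C - Y - F - P: 27+30+31+17+13+19 = 137
W - G - A - C - F - P - Y: 27+30+31+30+19+6 = 143
W - G - A - C - F - Y - P: 27+30+31+30+13+6 = 137
W - G - A - P - C - Y - F: 27+30+20+11+17+13 = 118
W - G - A - P - C - F - Y: 27+30+20+11+30+13 = 131
… (712 more)
W - F - A - Y - P - C - G: 10+3+14+6+11+36 = 80  ← best
The minimum is 80.
One shortest path: W → F → A → Y → P → C → G.

Shortest open route: 80 miles.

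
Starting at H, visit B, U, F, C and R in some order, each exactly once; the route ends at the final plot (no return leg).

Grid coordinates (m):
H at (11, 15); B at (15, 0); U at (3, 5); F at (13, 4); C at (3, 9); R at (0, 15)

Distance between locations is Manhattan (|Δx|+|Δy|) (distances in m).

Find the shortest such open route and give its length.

There are 5! = 120 possible orderings.
H → B → U → F → C → R: 19+17+11+15+9 = 71
H → B → U → F → R → C: 19+17+11+24+9 = 80
H → B → U → C → F → R: 19+17+4+15+24 = 79
H → B → U → C → R → F: 19+17+4+9+24 = 73
H → B → U → R → F → C: 19+17+13+24+15 = 88
H → B → U → R → C → F: 19+17+13+9+15 = 73
H → B → F → U → C → R: 19+6+11+4+9 = 49
H → B → F → U → R → C: 19+6+11+13+9 = 58
H → B → F → C → U → R: 19+6+15+4+13 = 57
H → B → F → C → R → U: 19+6+15+9+13 = 62
H → B → F → R → U → C: 19+6+24+13+4 = 66
H → B → F → R → C → U: 19+6+24+9+4 = 62
H → B → C → U → F → R: 19+21+4+11+24 = 79
H → B → C → U → R → F: 19+21+4+13+24 = 81
… (106 more)
H → R → C → U → F → B: 11+9+4+11+6 = 41  ← best
The minimum is 41.
One shortest path: H → R → C → U → F → B.

Minimum one-way distance = 41 m.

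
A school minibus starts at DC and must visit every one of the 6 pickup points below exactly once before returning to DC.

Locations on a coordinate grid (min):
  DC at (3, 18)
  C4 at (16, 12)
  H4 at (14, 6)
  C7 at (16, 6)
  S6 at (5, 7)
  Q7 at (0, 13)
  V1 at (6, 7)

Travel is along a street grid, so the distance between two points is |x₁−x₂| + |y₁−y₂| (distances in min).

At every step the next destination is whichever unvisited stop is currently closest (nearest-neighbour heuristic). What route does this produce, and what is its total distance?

From DC: distances to unvisited — Q7=8, S6=13, V1=14, C4=19, H4=23, C7=25. Nearest is Q7 (8).
From Q7: distances to unvisited — S6=11, V1=12, C4=17, H4=21, C7=23. Nearest is S6 (11).
From S6: distances to unvisited — V1=1, H4=10, C7=12, C4=16. Nearest is V1 (1).
From V1: distances to unvisited — H4=9, C7=11, C4=15. Nearest is H4 (9).
From H4: distances to unvisited — C7=2, C4=8. Nearest is C7 (2).
From C7: distances to unvisited — C4=6. Nearest is C4 (6).
Return C4→DC: 19.
Total = 8 + 11 + 1 + 9 + 2 + 6 + 19 = 56.

Total distance 56 min via the nearest-neighbour route DC → Q7 → S6 → V1 → H4 → C7 → C4 → DC.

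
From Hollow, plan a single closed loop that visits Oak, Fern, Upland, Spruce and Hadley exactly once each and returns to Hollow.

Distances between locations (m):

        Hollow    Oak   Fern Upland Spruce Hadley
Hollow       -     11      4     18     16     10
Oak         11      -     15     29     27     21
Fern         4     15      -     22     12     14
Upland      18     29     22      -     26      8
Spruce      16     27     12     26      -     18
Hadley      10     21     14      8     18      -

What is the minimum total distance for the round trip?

Shortest round trip = 82 m.

With 5 stops there are 5!/2 = 60 distinct round trips (a route and its reverse cost the same).
Hollow - Oak - Fern - Upland - Spruce - Hadley - Hollow: 11+15+22+26+18+10 = 102
Hollow - Oak - Fern - Upland - Hadley - Spruce - Hollow: 11+15+22+8+18+16 = 90
Hollow - Oak - Fern - Spruce - Upland - Hadley - Hollow: 11+15+12+26+8+10 = 82
Hollow - Oak - Fern - Spruce - Hadley - Upland - Hollow: 11+15+12+18+8+18 = 82
Hollow - Oak - Fern - Hadley - Upland - Spruce - Hollow: 11+15+14+8+26+16 = 90
Hollow - Oak - Fern - Hadley - Spruce - Upland - Hollow: 11+15+14+18+26+18 = 102
Hollow - Oak - Upland - Fern - Spruce - Hadley - Hollow: 11+29+22+12+18+10 = 102
Hollow - Oak - Upland - Fern - Hadley - Spruce - Hollow: 11+29+22+14+18+16 = 110
Hollow - Oak - Upland - Spruce - Fern - Hadley - Hollow: 11+29+26+12+14+10 = 102
Hollow - Oak - Upland - Spruce - Hadley - Fern - Hollow: 11+29+26+18+14+4 = 102
Hollow - Oak - Upland - Hadley - Fern - Spruce - Hollow: 11+29+8+14+12+16 = 90
Hollow - Oak - Upland - Hadley - Spruce - Fern - Hollow: 11+29+8+18+12+4 = 82
Hollow - Oak - Spruce - Fern - Upland - Hadley - Hollow: 11+27+12+22+8+10 = 90
Hollow - Oak - Spruce - Fern - Hadley - Upland - Hollow: 11+27+12+14+8+18 = 90
… (46 more)
The minimum is 82.
One optimal route: Hollow → Oak → Fern → Spruce → Upland → Hadley → Hollow (or its reverse).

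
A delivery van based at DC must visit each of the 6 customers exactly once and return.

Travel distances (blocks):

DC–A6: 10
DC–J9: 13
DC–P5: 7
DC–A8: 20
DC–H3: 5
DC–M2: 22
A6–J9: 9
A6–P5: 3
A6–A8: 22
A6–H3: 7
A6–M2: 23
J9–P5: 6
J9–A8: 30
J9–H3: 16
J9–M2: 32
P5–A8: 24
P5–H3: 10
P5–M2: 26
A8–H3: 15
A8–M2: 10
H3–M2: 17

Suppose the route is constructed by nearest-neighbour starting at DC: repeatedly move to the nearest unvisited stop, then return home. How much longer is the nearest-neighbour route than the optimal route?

The nearest-neighbour route is 8 blocks longer than optimal.

DC: H3=5, P5=7, A6=10, J9=13, A8=20, M2=22 ⇒ H3
H3: A6=7, P5=10, A8=15, J9=16, M2=17 ⇒ A6
A6: P5=3, J9=9, A8=22, M2=23 ⇒ P5
P5: J9=6, A8=24, M2=26 ⇒ J9
J9: A8=30, M2=32 ⇒ A8
A8: M2=10 ⇒ M2
NN route DC → H3 → A6 → P5 → J9 → A8 → M2 → DC costs 83.
Optimal: DC → J9 → P5 → A6 → M2 → A8 → H3 → DC costs 75 (by enumerating all 360 distinct tours).
Excess = 83 − 75 = 8.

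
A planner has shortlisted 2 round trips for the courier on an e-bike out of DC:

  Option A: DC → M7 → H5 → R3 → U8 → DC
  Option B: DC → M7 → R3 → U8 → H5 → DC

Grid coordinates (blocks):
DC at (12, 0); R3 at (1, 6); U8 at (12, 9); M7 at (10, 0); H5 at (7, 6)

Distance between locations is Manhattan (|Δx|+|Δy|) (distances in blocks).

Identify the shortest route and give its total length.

Shortest is Option A, total 40 blocks.

Option A: 2 + 9 + 6 + 14 + 9 = 40
Option B: 2 + 15 + 14 + 8 + 11 = 50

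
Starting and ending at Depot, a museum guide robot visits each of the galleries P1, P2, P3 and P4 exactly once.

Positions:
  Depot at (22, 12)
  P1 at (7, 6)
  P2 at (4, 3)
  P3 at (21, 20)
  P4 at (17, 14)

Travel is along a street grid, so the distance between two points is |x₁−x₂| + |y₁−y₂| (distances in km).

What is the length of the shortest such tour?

There are 12 distinct closed tours to check (reversals are equivalent).
Depot → P1 → P2 → P3 → P4 → Depot: 21+6+34+10+7 = 78
Depot → P1 → P2 → P4 → P3 → Depot: 21+6+24+10+9 = 70
Depot → P1 → P3 → P2 → P4 → Depot: 21+28+34+24+7 = 114
Depot → P1 → P3 → P4 → P2 → Depot: 21+28+10+24+27 = 110
Depot → P1 → P4 → P2 → P3 → Depot: 21+18+24+34+9 = 106
Depot → P1 → P4 → P3 → P2 → Depot: 21+18+10+34+27 = 110
Depot → P2 → P1 → P3 → P4 → Depot: 27+6+28+10+7 = 78
Depot → P2 → P1 → P4 → P3 → Depot: 27+6+18+10+9 = 70
Depot → P2 → P3 → P1 → P4 → Depot: 27+34+28+18+7 = 114
Depot → P2 → P4 → P1 → P3 → Depot: 27+24+18+28+9 = 106
Depot → P3 → P1 → P2 → P4 → Depot: 9+28+6+24+7 = 74
Depot → P3 → P2 → P1 → P4 → Depot: 9+34+6+18+7 = 74
The minimum is 70.
One optimal route: Depot → P1 → P2 → P4 → P3 → Depot (or its reverse).

Shortest round trip = 70 km.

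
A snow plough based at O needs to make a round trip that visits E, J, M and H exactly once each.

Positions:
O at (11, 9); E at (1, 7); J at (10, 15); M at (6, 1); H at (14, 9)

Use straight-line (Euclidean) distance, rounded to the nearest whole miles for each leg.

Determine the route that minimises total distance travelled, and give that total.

With 4 stops there are 4!/2 = 12 distinct round trips (a route and its reverse cost the same).
O-E-J-M-H-O: 10+12+15+11+3 = 51
O-E-J-H-M-O: 10+12+7+11+9 = 49
O-E-M-J-H-O: 10+8+15+7+3 = 43
O-E-M-H-J-O: 10+8+11+7+6 = 42
O-E-H-J-M-O: 10+13+7+15+9 = 54
O-E-H-M-J-O: 10+13+11+15+6 = 55
O-J-E-M-H-O: 6+12+8+11+3 = 40
O-J-E-H-M-O: 6+12+13+11+9 = 51
O-J-M-E-H-O: 6+15+8+13+3 = 45
O-J-H-E-M-O: 6+7+13+8+9 = 43
O-M-E-J-H-O: 9+8+12+7+3 = 39
O-M-J-E-H-O: 9+15+12+13+3 = 52
The minimum is 39.
One optimal route: O → M → E → J → H → O (or its reverse).

39 miles — the shortest possible round trip.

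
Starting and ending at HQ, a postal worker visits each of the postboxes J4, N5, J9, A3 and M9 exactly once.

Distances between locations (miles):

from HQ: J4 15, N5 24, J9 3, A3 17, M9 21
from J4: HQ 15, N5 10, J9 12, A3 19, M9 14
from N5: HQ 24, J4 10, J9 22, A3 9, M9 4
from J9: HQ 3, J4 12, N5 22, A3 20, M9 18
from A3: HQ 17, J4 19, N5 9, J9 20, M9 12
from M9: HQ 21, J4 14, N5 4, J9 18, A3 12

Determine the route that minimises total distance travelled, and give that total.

58 miles — the shortest possible round trip.

There are 60 distinct closed tours to check (reversals are equivalent).
HQ-J4-N5-J9-A3-M9-HQ: 15+10+22+20+12+21 = 100
HQ-J4-N5-J9-M9-A3-HQ: 15+10+22+18+12+17 = 94
HQ-J4-N5-A3-J9-M9-HQ: 15+10+9+20+18+21 = 93
HQ-J4-N5-A3-M9-J9-HQ: 15+10+9+12+18+3 = 67
HQ-J4-N5-M9-J9-A3-HQ: 15+10+4+18+20+17 = 84
HQ-J4-N5-M9-A3-J9-HQ: 15+10+4+12+20+3 = 64
HQ-J4-J9-N5-A3-M9-HQ: 15+12+22+9+12+21 = 91
HQ-J4-J9-N5-M9-A3-HQ: 15+12+22+4+12+17 = 82
HQ-J4-J9-A3-N5-M9-HQ: 15+12+20+9+4+21 = 81
HQ-J4-J9-A3-M9-N5-HQ: 15+12+20+12+4+24 = 87
HQ-J4-J9-M9-N5-A3-HQ: 15+12+18+4+9+17 = 75
HQ-J4-J9-M9-A3-N5-HQ: 15+12+18+12+9+24 = 90
HQ-J4-A3-N5-J9-M9-HQ: 15+19+9+22+18+21 = 104
HQ-J4-A3-N5-M9-J9-HQ: 15+19+9+4+18+3 = 68
… (46 more)
HQ-J9-J4-N5-M9-A3-HQ: 3+12+10+4+12+17 = 58  ← best
The minimum is 58.
One optimal route: HQ → J9 → J4 → N5 → M9 → A3 → HQ (or its reverse).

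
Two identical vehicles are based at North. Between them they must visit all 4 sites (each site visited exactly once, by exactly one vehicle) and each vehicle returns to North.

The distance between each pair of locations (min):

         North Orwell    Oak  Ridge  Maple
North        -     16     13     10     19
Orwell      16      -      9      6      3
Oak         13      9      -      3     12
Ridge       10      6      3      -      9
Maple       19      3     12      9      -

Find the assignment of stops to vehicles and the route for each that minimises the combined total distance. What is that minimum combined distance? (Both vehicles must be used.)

Try each way of splitting the stops between the two vehicles (each non-empty) and, for each split, find the best tour for each vehicle:
  {Orwell} + {Oak, Ridge, Maple}: 32 + 44 = 76
  {Oak} + {Orwell, Ridge, Maple}: 26 + 38 = 64
  {Orwell, Oak} + {Ridge, Maple}: 38 + 38 = 76
  {Ridge} + {Orwell, Oak, Maple}: 20 + 44 = 64
  {Orwell, Ridge} + {Oak, Maple}: 32 + 44 = 76
  {Oak, Ridge} + {Orwell, Maple}: 26 + 38 = 64
  … (7 splits in total)
Best: vehicle 1 North → Oak → North = 26; vehicle 2 North → Orwell → Maple → Ridge → North = 38; combined 64.

Minimum combined distance: 64 min.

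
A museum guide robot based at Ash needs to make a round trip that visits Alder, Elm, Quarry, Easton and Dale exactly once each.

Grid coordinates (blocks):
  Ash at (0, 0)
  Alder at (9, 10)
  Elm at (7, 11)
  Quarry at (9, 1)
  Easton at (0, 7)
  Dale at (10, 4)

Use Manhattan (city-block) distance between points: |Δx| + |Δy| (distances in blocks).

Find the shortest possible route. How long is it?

There are 60 distinct closed tours to check (reversals are equivalent).
Ash - Alder - Elm - Quarry - Easton - Dale - Ash: 19+3+12+15+13+14 = 76
Ash - Alder - Elm - Quarry - Dale - Easton - Ash: 19+3+12+4+13+7 = 58
Ash - Alder - Elm - Easton - Quarry - Dale - Ash: 19+3+11+15+4+14 = 66
Ash - Alder - Elm - Easton - Dale - Quarry - Ash: 19+3+11+13+4+10 = 60
Ash - Alder - Elm - Dale - Quarry - Easton - Ash: 19+3+10+4+15+7 = 58
Ash - Alder - Elm - Dale - Easton - Quarry - Ash: 19+3+10+13+15+10 = 70
Ash - Alder - Quarry - Elm - Easton - Dale - Ash: 19+9+12+11+13+14 = 78
Ash - Alder - Quarry - Elm - Dale - Easton - Ash: 19+9+12+10+13+7 = 70
Ash - Alder - Quarry - Easton - Elm - Dale - Ash: 19+9+15+11+10+14 = 78
Ash - Alder - Quarry - Easton - Dale - Elm - Ash: 19+9+15+13+10+18 = 84
Ash - Alder - Quarry - Dale - Elm - Easton - Ash: 19+9+4+10+11+7 = 60
Ash - Alder - Quarry - Dale - Easton - Elm - Ash: 19+9+4+13+11+18 = 74
Ash - Alder - Easton - Elm - Quarry - Dale - Ash: 19+12+11+12+4+14 = 72
Ash - Alder - Easton - Elm - Dale - Quarry - Ash: 19+12+11+10+4+10 = 66
… (46 more)
Ash - Quarry - Dale - Alder - Elm - Easton - Ash: 10+4+7+3+11+7 = 42  ← best
The minimum is 42.
One optimal route: Ash → Quarry → Dale → Alder → Elm → Easton → Ash (or its reverse).

Shortest round trip = 42 blocks.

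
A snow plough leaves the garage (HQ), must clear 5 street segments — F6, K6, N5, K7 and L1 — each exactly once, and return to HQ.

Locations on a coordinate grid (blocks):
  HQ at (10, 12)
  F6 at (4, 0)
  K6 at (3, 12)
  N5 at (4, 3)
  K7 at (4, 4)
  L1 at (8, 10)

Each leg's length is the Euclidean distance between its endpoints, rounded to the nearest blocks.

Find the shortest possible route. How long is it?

Minimum total distance: 33 blocks.

With 5 stops there are 5!/2 = 60 distinct round trips (a route and its reverse cost the same).
HQ-F6-K6-N5-K7-L1-HQ: 13+12+9+1+7+3 = 45
HQ-F6-K6-N5-L1-K7-HQ: 13+12+9+8+7+10 = 59
HQ-F6-K6-K7-N5-L1-HQ: 13+12+8+1+8+3 = 45
HQ-F6-K6-K7-L1-N5-HQ: 13+12+8+7+8+11 = 59
HQ-F6-K6-L1-N5-K7-HQ: 13+12+5+8+1+10 = 49
HQ-F6-K6-L1-K7-N5-HQ: 13+12+5+7+1+11 = 49
HQ-F6-N5-K6-K7-L1-HQ: 13+3+9+8+7+3 = 43
HQ-F6-N5-K6-L1-K7-HQ: 13+3+9+5+7+10 = 47
HQ-F6-N5-K7-K6-L1-HQ: 13+3+1+8+5+3 = 33
HQ-F6-N5-K7-L1-K6-HQ: 13+3+1+7+5+7 = 36
HQ-F6-N5-L1-K6-K7-HQ: 13+3+8+5+8+10 = 47
HQ-F6-N5-L1-K7-K6-HQ: 13+3+8+7+8+7 = 46
HQ-F6-K7-K6-N5-L1-HQ: 13+4+8+9+8+3 = 45
HQ-F6-K7-K6-L1-N5-HQ: 13+4+8+5+8+11 = 49
… (46 more)
The minimum is 33.
One optimal route: HQ → F6 → N5 → K7 → K6 → L1 → HQ (or its reverse).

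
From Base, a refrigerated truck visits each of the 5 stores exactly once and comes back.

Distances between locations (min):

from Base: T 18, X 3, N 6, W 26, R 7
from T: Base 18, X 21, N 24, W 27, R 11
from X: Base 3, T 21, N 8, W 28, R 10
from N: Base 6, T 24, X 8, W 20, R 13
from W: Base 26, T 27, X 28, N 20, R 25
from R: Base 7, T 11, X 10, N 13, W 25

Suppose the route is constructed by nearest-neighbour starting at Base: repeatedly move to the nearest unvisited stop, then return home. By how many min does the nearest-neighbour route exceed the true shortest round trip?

The nearest-neighbour route is 12 min longer than optimal.

From Base: X=3, N=6, R=7, T=18, W=26 → choose X (3).
From X: N=8, R=10, T=21, W=28 → choose N (8).
From N: R=13, W=20, T=24 → choose R (13).
From R: T=11, W=25 → choose T (11).
From T: W=27 → choose W (27).
NN route Base → X → N → R → T → W → Base costs 88.
Optimal: Base → X → N → W → T → R → Base costs 76 (by enumerating all 60 distinct tours).
Excess = 88 − 76 = 12.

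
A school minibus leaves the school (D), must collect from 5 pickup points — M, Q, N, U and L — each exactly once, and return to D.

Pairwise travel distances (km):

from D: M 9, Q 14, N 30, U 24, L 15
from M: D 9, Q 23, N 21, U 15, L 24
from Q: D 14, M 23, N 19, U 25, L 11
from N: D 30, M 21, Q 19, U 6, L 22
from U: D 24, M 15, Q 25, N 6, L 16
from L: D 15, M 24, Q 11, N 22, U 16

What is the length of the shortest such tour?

There are 60 distinct closed tours to check (reversals are equivalent).
D-M-Q-N-U-L-D: 9+23+19+6+16+15 = 88
D-M-Q-N-L-U-D: 9+23+19+22+16+24 = 113
D-M-Q-U-N-L-D: 9+23+25+6+22+15 = 100
D-M-Q-U-L-N-D: 9+23+25+16+22+30 = 125
D-M-Q-L-N-U-D: 9+23+11+22+6+24 = 95
D-M-Q-L-U-N-D: 9+23+11+16+6+30 = 95
D-M-N-Q-U-L-D: 9+21+19+25+16+15 = 105
D-M-N-Q-L-U-D: 9+21+19+11+16+24 = 100
D-M-N-U-Q-L-D: 9+21+6+25+11+15 = 87
D-M-N-U-L-Q-D: 9+21+6+16+11+14 = 77
D-M-N-L-Q-U-D: 9+21+22+11+25+24 = 112
D-M-N-L-U-Q-D: 9+21+22+16+25+14 = 107
D-M-U-Q-N-L-D: 9+15+25+19+22+15 = 105
D-M-U-Q-L-N-D: 9+15+25+11+22+30 = 112
… (46 more)
D-M-U-N-Q-L-D: 9+15+6+19+11+15 = 75  ← best
The minimum is 75.
One optimal route: D → M → U → N → Q → L → D (or its reverse).

75 km — the shortest possible round trip.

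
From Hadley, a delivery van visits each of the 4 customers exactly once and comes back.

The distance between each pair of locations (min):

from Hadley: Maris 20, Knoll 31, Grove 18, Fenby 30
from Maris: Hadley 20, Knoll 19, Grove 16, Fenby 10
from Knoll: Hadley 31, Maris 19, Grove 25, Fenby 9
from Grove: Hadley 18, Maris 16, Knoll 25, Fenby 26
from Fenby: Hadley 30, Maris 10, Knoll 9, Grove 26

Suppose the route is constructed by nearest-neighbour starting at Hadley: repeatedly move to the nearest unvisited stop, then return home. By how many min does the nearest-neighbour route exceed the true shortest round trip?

Excess over optimum: 2 min.

From Hadley: Grove=18, Maris=20, Fenby=30, Knoll=31 → choose Grove (18).
From Grove: Maris=16, Knoll=25, Fenby=26 → choose Maris (16).
From Maris: Fenby=10, Knoll=19 → choose Fenby (10).
From Fenby: Knoll=9 → choose Knoll (9).
NN route Hadley → Grove → Maris → Fenby → Knoll → Hadley costs 84.
Optimal: Hadley → Maris → Fenby → Knoll → Grove → Hadley costs 82 (by enumerating all 12 distinct tours).
Excess = 84 − 82 = 2.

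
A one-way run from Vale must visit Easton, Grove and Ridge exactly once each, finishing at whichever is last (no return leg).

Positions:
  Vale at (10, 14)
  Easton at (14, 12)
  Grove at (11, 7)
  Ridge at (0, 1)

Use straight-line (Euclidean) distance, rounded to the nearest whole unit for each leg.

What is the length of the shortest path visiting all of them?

There are 3! = 6 possible orderings.
Vale → Easton → Grove → Ridge: 4+6+13 = 23
Vale → Easton → Ridge → Grove: 4+18+13 = 35
Vale → Grove → Easton → Ridge: 7+6+18 = 31
Vale → Grove → Ridge → Easton: 7+13+18 = 38
Vale → Ridge → Easton → Grove: 16+18+6 = 40
Vale → Ridge → Grove → Easton: 16+13+6 = 35
The minimum is 23.
One shortest path: Vale → Easton → Grove → Ridge.

Minimum one-way distance = 23.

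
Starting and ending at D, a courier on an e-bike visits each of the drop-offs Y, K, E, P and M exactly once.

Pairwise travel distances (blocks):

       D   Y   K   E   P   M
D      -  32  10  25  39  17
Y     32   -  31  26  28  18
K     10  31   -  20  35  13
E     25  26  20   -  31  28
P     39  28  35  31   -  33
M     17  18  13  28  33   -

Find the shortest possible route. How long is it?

There are 60 distinct closed tours to check (reversals are equivalent).
D-Y-K-E-P-M-D: 32+31+20+31+33+17 = 164
D-Y-K-E-M-P-D: 32+31+20+28+33+39 = 183
D-Y-K-P-E-M-D: 32+31+35+31+28+17 = 174
D-Y-K-P-M-E-D: 32+31+35+33+28+25 = 184
D-Y-K-M-E-P-D: 32+31+13+28+31+39 = 174
D-Y-K-M-P-E-D: 32+31+13+33+31+25 = 165
D-Y-E-K-P-M-D: 32+26+20+35+33+17 = 163
D-Y-E-K-M-P-D: 32+26+20+13+33+39 = 163
D-Y-E-P-K-M-D: 32+26+31+35+13+17 = 154
D-Y-E-P-M-K-D: 32+26+31+33+13+10 = 145
D-Y-E-M-K-P-D: 32+26+28+13+35+39 = 173
D-Y-E-M-P-K-D: 32+26+28+33+35+10 = 164
D-Y-P-K-E-M-D: 32+28+35+20+28+17 = 160
D-Y-P-K-M-E-D: 32+28+35+13+28+25 = 161
… (46 more)
D-K-E-P-Y-M-D: 10+20+31+28+18+17 = 124  ← best
The minimum is 124.
One optimal route: D → K → E → P → Y → M → D (or its reverse).

Minimum total distance: 124 blocks.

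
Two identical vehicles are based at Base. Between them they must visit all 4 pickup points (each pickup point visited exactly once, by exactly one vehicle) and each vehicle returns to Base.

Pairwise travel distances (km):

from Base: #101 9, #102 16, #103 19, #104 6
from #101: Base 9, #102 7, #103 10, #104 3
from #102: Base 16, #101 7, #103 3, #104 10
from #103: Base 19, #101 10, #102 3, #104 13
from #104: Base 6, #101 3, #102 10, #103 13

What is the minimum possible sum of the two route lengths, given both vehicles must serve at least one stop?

Check every non-empty split of the stops between the two vehicles; for each half take its own optimal tour:
  {#101} + {#102, #103, #104}: 18 + 38 = 56
  {#102} + {#101, #103, #104}: 32 + 38 = 70
  {#101, #102} + {#103, #104}: 32 + 38 = 70
  {#103} + {#101, #102, #104}: 38 + 32 = 70
  {#101, #103} + {#102, #104}: 38 + 32 = 70
  {#102, #103} + {#101, #104}: 38 + 18 = 56
  … (7 splits in total)
  {#101, #102, #103} + {#104}: 38 + 12 = 50  ← best
Best: vehicle 1 Base → #101 → #102 → #103 → Base = 38; vehicle 2 Base → #104 → Base = 12; combined 50.

50 km — the smallest possible combined total.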